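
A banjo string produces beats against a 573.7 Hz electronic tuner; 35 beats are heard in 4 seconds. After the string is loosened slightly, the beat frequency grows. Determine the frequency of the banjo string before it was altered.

Beat frequency = 35/4 = 8.75 Hz.
|f − 573.7| = 8.75, so the banjo string was at either 564.95 Hz or 582.45 Hz.
Reducing tension lowers a string's frequency; the adjustment lowers the banjo string's frequency.
The beat rate rose, so the adjustment moved the banjo string further from 573.7 Hz — it was already below the reference.

564.95 Hz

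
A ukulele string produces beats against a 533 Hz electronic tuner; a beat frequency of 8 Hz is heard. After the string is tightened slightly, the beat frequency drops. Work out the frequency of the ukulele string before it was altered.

525 Hz

|f − 533| = 8, so the ukulele string was at either 525 Hz or 541 Hz.
Increasing tension raises a string's frequency; the adjustment raises the ukulele string's frequency.
The beat rate fell, so the adjustment moved the ukulele string toward 533 Hz — it must have started below the reference.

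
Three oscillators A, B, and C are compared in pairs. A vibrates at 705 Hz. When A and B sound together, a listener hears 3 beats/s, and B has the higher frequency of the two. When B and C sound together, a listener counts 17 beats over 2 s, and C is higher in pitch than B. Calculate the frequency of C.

716.5 Hz

B is above A, so f_B = 705 + 3 = 708 Hz.
B–C: Beat frequency = 17/2 = 8.5 Hz.
C is above B, so f_C = 708 + 8.5 = 716.5 Hz.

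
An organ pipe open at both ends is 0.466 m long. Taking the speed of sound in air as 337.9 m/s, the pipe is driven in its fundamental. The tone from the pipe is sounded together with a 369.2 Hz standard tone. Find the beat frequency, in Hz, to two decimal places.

6.65 Hz

Open pipe: f_n = n·v/(2L) = 1·337.9/(2·0.466) = 362.5536 Hz.
f_beat = |362.5536 − 369.2| = 6.65 Hz.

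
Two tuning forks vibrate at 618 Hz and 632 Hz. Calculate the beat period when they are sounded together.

f_beat = |618 − 632| = 14 Hz.
Beat period T = 1 / f_beat = 1 / 14 s.

0.071 s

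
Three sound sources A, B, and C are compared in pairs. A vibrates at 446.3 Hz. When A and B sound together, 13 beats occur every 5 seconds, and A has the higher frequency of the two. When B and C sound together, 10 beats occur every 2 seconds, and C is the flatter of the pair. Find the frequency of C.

438.7 Hz

A–B: Beat frequency = 13/5 = 2.6 Hz.
B is below A, so f_B = 446.3 − 2.6 = 443.7 Hz.
B–C: Beat frequency = 10/2 = 5 Hz.
C is below B, so f_C = 443.7 − 5 = 438.7 Hz.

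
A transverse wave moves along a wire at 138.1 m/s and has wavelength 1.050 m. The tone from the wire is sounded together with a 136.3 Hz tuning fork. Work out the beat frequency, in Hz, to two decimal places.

4.78 Hz

Source frequency f = v/λ = 138.1/1.050 = 131.5238 Hz.
f_beat = |131.5238 − 136.3| = 4.78 Hz.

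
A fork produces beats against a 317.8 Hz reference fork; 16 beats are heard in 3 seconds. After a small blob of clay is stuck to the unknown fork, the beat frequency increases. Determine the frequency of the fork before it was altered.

312.4667 Hz

Beat frequency = 16/3 = 5.3333 Hz.
|f − 317.8| = 5.3333, so the fork was at either 312.4667 Hz or 323.1333 Hz.
Adding mass to a fork lowers its frequency; the adjustment lowers the fork's frequency.
The beat rate rose, so the adjustment moved the fork further from 317.8 Hz — it was already below the reference.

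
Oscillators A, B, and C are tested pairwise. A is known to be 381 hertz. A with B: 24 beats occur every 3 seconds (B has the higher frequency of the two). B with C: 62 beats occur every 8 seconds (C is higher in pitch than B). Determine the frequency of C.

396.75 Hz

A–B: Beat frequency = 24/3 = 8 Hz.
B is above A, so f_B = 381 + 8 = 389 Hz.
B–C: Beat frequency = 62/8 = 7.75 Hz.
C is above B, so f_C = 389 + 7.75 = 396.75 Hz.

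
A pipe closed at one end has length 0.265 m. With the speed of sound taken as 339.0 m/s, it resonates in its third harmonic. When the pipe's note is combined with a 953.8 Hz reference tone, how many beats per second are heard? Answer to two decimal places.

5.63 Hz

Closed pipe (odd harmonics): f_n = n·v/(4L) = 3·339.0/(4·0.265) = 959.4340 Hz.
f_beat = |959.4340 − 953.8| = 5.63 Hz.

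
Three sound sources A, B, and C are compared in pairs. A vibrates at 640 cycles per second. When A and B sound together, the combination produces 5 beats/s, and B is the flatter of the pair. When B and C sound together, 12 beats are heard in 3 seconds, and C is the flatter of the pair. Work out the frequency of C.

631 Hz

B is below A, so f_B = 640 − 5 = 635 Hz.
B–C: Beat frequency = 12/3 = 4 Hz.
C is below B, so f_C = 635 − 4 = 631 Hz.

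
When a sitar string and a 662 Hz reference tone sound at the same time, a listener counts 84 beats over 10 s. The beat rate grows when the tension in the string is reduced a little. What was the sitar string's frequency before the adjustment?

Beat frequency = 84/10 = 8.4 Hz.
|f − 662| = 8.4, so the sitar string was at either 653.6 Hz or 670.4 Hz.
Lower tension means lower frequency; the adjustment lowers the sitar string's frequency.
The beat rate rose, so the adjustment moved the sitar string further from 662 Hz — it was already below the reference.

653.6 Hz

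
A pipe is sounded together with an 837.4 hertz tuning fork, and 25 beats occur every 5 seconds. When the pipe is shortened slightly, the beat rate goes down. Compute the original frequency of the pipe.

Beat frequency = 25/5 = 5 Hz.
|f − 837.4| = 5, so the pipe was at either 832.4 Hz or 842.4 Hz.
A shorter pipe has a higher fundamental; the adjustment raises the pipe's frequency.
The beat rate fell, so the adjustment moved the pipe toward 837.4 Hz — it must have started below the reference.

832.4 Hz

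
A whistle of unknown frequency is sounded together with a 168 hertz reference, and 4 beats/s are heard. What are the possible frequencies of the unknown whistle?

164 Hz or 172 Hz

|f − 168| = 4, so f = 168 ± 4.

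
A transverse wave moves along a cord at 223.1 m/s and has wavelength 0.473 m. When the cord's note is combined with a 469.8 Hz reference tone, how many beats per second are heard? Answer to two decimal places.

Source frequency f = v/λ = 223.1/0.473 = 471.6702 Hz.
f_beat = |471.6702 − 469.8| = 1.87 Hz.

1.87 Hz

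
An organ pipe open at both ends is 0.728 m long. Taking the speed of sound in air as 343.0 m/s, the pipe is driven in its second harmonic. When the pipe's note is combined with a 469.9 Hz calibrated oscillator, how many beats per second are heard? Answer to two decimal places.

Open pipe: f_n = n·v/(2L) = 2·343.0/(2·0.728) = 471.1538 Hz.
f_beat = |471.1538 − 469.9| = 1.25 Hz.

1.25 Hz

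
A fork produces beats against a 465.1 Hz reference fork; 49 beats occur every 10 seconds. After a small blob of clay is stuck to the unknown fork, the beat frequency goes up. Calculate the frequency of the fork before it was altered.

460.2 Hz

Beat frequency = 49/10 = 4.9 Hz.
|f − 465.1| = 4.9, so the fork was at either 460.2 Hz or 470 Hz.
Adding mass to a fork lowers its frequency; the adjustment lowers the fork's frequency.
The beat rate rose, so the adjustment moved the fork further from 465.1 Hz — it was already below the reference.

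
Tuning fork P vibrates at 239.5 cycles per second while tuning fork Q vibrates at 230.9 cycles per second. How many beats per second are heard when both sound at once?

8.6 Hz

The beat frequency equals the magnitude of the frequency difference.
|239.5 − 230.9| = 8.6 Hz.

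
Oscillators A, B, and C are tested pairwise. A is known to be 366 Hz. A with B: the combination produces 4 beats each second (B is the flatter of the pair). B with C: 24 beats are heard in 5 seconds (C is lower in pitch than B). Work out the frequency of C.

357.2 Hz

B is below A, so f_B = 366 − 4 = 362 Hz.
B–C: Beat frequency = 24/5 = 4.8 Hz.
C is below B, so f_C = 362 − 4.8 = 357.2 Hz.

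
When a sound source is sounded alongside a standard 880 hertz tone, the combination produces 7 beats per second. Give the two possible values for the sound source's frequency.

873 Hz or 887 Hz

|f − 880| = 7, so f = 880 ± 7.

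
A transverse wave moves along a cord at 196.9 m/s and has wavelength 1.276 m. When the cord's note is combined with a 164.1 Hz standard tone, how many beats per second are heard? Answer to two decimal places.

Source frequency f = v/λ = 196.9/1.276 = 154.3103 Hz.
f_beat = |154.3103 − 164.1| = 9.79 Hz.

9.79 Hz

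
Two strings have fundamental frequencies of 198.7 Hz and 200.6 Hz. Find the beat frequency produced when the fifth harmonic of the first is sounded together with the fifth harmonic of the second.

Fifth harmonic of the first: 5·198.7 = 993.5 Hz.
Fifth harmonic of the second: 5·200.6 = 1003.0 Hz.
f_beat = |993.5 − 1003.0| = 9.5 Hz.

9.5 Hz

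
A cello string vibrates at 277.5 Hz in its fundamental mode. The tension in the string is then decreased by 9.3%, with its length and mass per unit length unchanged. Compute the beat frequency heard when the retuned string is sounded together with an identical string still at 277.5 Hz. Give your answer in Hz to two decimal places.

13.22 Hz

For a string, f ∝ √T, so the new frequency is 277.5·√0.907 = 264.2814 Hz.
f_beat = |264.2814 − 277.5| = 13.22 Hz.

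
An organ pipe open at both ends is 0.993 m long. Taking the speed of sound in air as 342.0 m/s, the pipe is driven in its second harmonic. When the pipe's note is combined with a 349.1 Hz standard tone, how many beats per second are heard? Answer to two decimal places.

4.69 Hz

Open pipe: f_n = n·v/(2L) = 2·342.0/(2·0.993) = 344.4109 Hz.
f_beat = |344.4109 − 349.1| = 4.69 Hz.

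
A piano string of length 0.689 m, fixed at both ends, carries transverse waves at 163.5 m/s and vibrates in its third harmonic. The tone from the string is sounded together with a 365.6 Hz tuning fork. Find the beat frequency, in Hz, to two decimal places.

For a string fixed at both ends, f_n = n·v/(2L) = 3·163.5/(2·0.689) = 355.9507 Hz.
f_beat = |355.9507 − 365.6| = 9.65 Hz.

9.65 Hz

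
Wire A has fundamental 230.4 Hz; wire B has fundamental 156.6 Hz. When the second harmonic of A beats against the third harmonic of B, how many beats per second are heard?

Second harmonic of the first: 2·230.4 = 460.8 Hz.
Third harmonic of the second: 3·156.6 = 469.8 Hz.
f_beat = |460.8 − 469.8| = 9.0 Hz.

9.0 Hz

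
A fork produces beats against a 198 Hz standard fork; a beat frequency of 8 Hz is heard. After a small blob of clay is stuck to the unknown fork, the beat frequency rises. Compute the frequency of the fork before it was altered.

|f − 198| = 8, so the fork was at either 190 Hz or 206 Hz.
Adding mass to a fork lowers its frequency; the adjustment lowers the fork's frequency.
The beat rate rose, so the adjustment moved the fork further from 198 Hz — it was already below the reference.

190 Hz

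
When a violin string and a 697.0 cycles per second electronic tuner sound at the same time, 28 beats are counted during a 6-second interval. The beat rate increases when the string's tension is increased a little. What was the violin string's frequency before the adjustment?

Beat frequency = 28/6 = 4.6667 Hz.
|f − 697.0| = 4.6667, so the violin string was at either 692.3333 Hz or 701.6667 Hz.
Higher tension means higher frequency; the adjustment raises the violin string's frequency.
The beat rate rose, so the adjustment moved the violin string further from 697.0 Hz — it was already above the reference.

701.6667 Hz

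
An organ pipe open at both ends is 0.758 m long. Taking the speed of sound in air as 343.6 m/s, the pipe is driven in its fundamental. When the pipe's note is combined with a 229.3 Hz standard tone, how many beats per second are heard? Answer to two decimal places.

Open pipe: f_n = n·v/(2L) = 1·343.6/(2·0.758) = 226.6491 Hz.
f_beat = |226.6491 − 229.3| = 2.65 Hz.

2.65 Hz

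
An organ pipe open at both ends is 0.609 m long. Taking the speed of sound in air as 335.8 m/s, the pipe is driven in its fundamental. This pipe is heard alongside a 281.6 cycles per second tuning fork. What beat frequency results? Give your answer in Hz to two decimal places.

5.90 Hz

Open pipe: f_n = n·v/(2L) = 1·335.8/(2·0.609) = 275.6979 Hz.
f_beat = |275.6979 − 281.6| = 5.90 Hz.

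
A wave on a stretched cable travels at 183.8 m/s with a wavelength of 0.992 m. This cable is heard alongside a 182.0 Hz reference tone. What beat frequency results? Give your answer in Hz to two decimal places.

Source frequency f = v/λ = 183.8/0.992 = 185.2823 Hz.
f_beat = |185.2823 − 182.0| = 3.28 Hz.

3.28 Hz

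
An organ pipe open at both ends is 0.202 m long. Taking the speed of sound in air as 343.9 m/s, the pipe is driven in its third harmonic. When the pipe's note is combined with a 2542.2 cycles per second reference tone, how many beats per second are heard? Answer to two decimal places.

11.51 Hz

Open pipe: f_n = n·v/(2L) = 3·343.9/(2·0.202) = 2553.7129 Hz.
f_beat = |2553.7129 − 2542.2| = 11.51 Hz.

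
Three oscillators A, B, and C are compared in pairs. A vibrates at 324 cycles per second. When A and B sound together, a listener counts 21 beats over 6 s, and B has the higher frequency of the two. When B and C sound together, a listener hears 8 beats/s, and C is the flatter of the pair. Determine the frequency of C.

A–B: Beat frequency = 21/6 = 3.5 Hz.
B is above A, so f_B = 324 + 3.5 = 327.5 Hz.
C is below B, so f_C = 327.5 − 8 = 319.5 Hz.

319.5 Hz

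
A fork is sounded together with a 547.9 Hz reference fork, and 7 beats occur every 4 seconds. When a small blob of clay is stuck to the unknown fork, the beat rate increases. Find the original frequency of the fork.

Beat frequency = 7/4 = 1.75 Hz.
|f − 547.9| = 1.75, so the fork was at either 546.15 Hz or 549.65 Hz.
Adding mass to a fork lowers its frequency; the adjustment lowers the fork's frequency.
The beat rate rose, so the adjustment moved the fork further from 547.9 Hz — it was already below the reference.

546.15 Hz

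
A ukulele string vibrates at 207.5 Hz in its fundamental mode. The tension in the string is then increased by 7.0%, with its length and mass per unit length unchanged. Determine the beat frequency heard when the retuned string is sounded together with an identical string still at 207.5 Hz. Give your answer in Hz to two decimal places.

7.14 Hz

For a string, f ∝ √T, so the new frequency is 207.5·√1.070 = 214.6397 Hz.
f_beat = |214.6397 − 207.5| = 7.14 Hz.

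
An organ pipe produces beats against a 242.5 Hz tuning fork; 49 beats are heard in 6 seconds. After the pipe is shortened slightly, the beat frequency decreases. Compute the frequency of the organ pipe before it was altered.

234.3333 Hz

Beat frequency = 49/6 = 8.1667 Hz.
|f − 242.5| = 8.1667, so the organ pipe was at either 234.3333 Hz or 250.6667 Hz.
A shorter pipe has a higher fundamental; the adjustment raises the organ pipe's frequency.
The beat rate fell, so the adjustment moved the organ pipe toward 242.5 Hz — it must have started below the reference.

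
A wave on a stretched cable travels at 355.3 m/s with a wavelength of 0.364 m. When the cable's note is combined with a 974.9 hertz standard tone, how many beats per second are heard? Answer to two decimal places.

1.20 Hz

Source frequency f = v/λ = 355.3/0.364 = 976.0989 Hz.
f_beat = |976.0989 − 974.9| = 1.20 Hz.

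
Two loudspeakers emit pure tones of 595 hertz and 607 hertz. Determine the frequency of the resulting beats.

12 Hz

The beat frequency equals the magnitude of the frequency difference.
|595 − 607| = 12 Hz.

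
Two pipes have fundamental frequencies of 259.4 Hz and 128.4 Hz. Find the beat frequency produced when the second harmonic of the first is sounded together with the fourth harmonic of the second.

Second harmonic of the first: 2·259.4 = 518.8 Hz.
Fourth harmonic of the second: 4·128.4 = 513.6 Hz.
f_beat = |518.8 − 513.6| = 5.2 Hz.

5.2 Hz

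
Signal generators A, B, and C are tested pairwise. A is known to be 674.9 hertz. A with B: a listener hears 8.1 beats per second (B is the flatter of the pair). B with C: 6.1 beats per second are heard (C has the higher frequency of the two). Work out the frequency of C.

672.9 Hz

B is below A, so f_B = 674.9 − 8.1 = 666.8 Hz.
C is above B, so f_C = 666.8 + 6.1 = 672.9 Hz.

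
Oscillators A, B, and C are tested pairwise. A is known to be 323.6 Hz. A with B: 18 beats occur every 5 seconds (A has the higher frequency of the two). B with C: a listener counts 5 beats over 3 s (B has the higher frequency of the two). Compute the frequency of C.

A–B: Beat frequency = 18/5 = 3.6 Hz.
B is below A, so f_B = 323.6 − 3.6 = 320 Hz.
B–C: Beat frequency = 5/3 = 1.6667 Hz.
C is below B, so f_C = 320 − 1.6667 = 318.3333 Hz.

318.3333 Hz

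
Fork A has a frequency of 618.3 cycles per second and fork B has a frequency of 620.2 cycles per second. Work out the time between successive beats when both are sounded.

f_beat = |618.3 − 620.2| = 1.9 Hz.
Beat period T = 1 / f_beat = 1 / 1.9 s.

0.526 s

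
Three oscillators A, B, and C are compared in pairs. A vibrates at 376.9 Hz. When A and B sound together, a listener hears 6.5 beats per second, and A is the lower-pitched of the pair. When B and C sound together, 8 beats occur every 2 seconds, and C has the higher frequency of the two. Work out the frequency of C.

B is above A, so f_B = 376.9 + 6.5 = 383.4 Hz.
B–C: Beat frequency = 8/2 = 4 Hz.
C is above B, so f_C = 383.4 + 4 = 387.4 Hz.

387.4 Hz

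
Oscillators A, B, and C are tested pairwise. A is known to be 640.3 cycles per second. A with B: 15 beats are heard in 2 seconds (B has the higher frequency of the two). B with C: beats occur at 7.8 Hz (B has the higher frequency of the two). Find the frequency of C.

A–B: Beat frequency = 15/2 = 7.5 Hz.
B is above A, so f_B = 640.3 + 7.5 = 647.8 Hz.
C is below B, so f_C = 647.8 − 7.8 = 640 Hz.

640 Hz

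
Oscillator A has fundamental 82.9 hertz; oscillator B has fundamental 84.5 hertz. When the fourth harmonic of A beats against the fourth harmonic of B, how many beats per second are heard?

Fourth harmonic of the first: 4·82.9 = 331.6 Hz.
Fourth harmonic of the second: 4·84.5 = 338.0 Hz.
f_beat = |331.6 − 338.0| = 6.4 Hz.

6.4 Hz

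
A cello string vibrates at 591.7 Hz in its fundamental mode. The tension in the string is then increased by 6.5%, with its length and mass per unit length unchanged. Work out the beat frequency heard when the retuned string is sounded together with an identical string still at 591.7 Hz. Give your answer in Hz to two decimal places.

18.93 Hz

For a string, f ∝ √T, so the new frequency is 591.7·√1.065 = 610.6275 Hz.
f_beat = |610.6275 − 591.7| = 18.93 Hz.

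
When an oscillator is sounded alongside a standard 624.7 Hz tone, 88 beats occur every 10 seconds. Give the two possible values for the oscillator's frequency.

Beat frequency = 88/10 = 8.8 Hz.
|f − 624.7| = 8.8, so f = 624.7 ± 8.8.

615.9 Hz or 633.5 Hz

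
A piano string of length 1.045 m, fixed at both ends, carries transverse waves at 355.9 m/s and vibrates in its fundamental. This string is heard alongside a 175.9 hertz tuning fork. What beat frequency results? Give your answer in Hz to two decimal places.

5.61 Hz

For a string fixed at both ends, f_n = n·v/(2L) = 1·355.9/(2·1.045) = 170.2871 Hz.
f_beat = |170.2871 − 175.9| = 5.61 Hz.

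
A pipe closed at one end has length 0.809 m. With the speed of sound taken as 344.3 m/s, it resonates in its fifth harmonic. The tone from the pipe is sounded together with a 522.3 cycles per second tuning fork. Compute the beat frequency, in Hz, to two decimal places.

9.68 Hz

Closed pipe (odd harmonics): f_n = n·v/(4L) = 5·344.3/(4·0.809) = 531.9839 Hz.
f_beat = |531.9839 − 522.3| = 9.68 Hz.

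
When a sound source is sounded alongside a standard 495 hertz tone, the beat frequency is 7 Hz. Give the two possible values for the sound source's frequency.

|f − 495| = 7, so f = 495 ± 7.

488 Hz or 502 Hz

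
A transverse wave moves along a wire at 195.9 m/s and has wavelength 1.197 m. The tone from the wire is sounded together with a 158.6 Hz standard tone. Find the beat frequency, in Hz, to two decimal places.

Source frequency f = v/λ = 195.9/1.197 = 163.6591 Hz.
f_beat = |163.6591 − 158.6| = 5.06 Hz.

5.06 Hz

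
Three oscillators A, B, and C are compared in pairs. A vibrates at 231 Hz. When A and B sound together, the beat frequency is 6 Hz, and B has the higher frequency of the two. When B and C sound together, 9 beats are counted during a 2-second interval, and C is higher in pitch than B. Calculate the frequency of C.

241.5 Hz

B is above A, so f_B = 231 + 6 = 237 Hz.
B–C: Beat frequency = 9/2 = 4.5 Hz.
C is above B, so f_C = 237 + 4.5 = 241.5 Hz.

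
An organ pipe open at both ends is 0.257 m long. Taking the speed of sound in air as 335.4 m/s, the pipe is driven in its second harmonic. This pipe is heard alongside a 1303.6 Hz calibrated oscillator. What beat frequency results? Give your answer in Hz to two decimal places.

1.46 Hz

Open pipe: f_n = n·v/(2L) = 2·335.4/(2·0.257) = 1305.0584 Hz.
f_beat = |1305.0584 − 1303.6| = 1.46 Hz.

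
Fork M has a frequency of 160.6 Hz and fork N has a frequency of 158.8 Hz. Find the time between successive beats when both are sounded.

0.556 s

f_beat = |160.6 − 158.8| = 1.8 Hz.
Beat period T = 1 / f_beat = 1 / 1.8 s.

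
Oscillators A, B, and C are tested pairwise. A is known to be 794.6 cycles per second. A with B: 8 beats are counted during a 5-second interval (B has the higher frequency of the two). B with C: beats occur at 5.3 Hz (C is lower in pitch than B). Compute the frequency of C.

790.9 Hz

A–B: Beat frequency = 8/5 = 1.6 Hz.
B is above A, so f_B = 794.6 + 1.6 = 796.2 Hz.
C is below B, so f_C = 796.2 − 5.3 = 790.9 Hz.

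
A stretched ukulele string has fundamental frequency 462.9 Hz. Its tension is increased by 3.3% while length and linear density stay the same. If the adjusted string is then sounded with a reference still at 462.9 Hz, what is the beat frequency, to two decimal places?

7.58 Hz

For a string, f ∝ √T, so the new frequency is 462.9·√1.033 = 470.4759 Hz.
f_beat = |470.4759 − 462.9| = 7.58 Hz.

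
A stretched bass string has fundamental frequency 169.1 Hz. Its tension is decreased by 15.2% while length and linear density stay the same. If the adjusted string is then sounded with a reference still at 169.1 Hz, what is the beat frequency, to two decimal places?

For a string, f ∝ √T, so the new frequency is 169.1·√0.848 = 155.7190 Hz.
f_beat = |155.7190 − 169.1| = 13.38 Hz.

13.38 Hz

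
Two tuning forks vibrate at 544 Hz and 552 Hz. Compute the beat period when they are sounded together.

f_beat = |544 − 552| = 8 Hz.
Beat period T = 1 / f_beat = 1 / 8 s.

0.125 s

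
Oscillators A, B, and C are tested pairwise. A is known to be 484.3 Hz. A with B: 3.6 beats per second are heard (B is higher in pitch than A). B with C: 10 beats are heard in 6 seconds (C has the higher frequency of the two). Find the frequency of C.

B is above A, so f_B = 484.3 + 3.6 = 487.9 Hz.
B–C: Beat frequency = 10/6 = 1.6667 Hz.
C is above B, so f_C = 487.9 + 1.6667 = 489.5667 Hz.

489.5667 Hz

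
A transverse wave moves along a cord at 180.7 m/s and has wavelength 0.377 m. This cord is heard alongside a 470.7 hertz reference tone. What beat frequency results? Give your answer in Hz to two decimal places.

Source frequency f = v/λ = 180.7/0.377 = 479.3103 Hz.
f_beat = |479.3103 − 470.7| = 8.61 Hz.

8.61 Hz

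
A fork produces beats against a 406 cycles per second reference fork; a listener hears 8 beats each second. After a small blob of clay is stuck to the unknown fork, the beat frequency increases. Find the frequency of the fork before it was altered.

398 Hz

|f − 406| = 8, so the fork was at either 398 Hz or 414 Hz.
Adding mass to a fork lowers its frequency; the adjustment lowers the fork's frequency.
The beat rate rose, so the adjustment moved the fork further from 406 Hz — it was already below the reference.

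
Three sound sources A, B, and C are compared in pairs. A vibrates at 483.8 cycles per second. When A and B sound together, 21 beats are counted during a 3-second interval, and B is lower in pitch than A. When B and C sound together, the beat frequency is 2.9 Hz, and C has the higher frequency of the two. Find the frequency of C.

A–B: Beat frequency = 21/3 = 7 Hz.
B is below A, so f_B = 483.8 − 7 = 476.8 Hz.
C is above B, so f_C = 476.8 + 2.9 = 479.7 Hz.

479.7 Hz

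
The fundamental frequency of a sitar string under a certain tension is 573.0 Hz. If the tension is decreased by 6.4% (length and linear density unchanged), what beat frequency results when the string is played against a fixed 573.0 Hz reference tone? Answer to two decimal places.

For a string, f ∝ √T, so the new frequency is 573.0·√0.936 = 554.3608 Hz.
f_beat = |554.3608 − 573.0| = 18.64 Hz.

18.64 Hz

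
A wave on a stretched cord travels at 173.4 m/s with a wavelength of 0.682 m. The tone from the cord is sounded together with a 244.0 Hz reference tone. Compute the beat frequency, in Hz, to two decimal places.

Source frequency f = v/λ = 173.4/0.682 = 254.2522 Hz.
f_beat = |254.2522 − 244.0| = 10.25 Hz.

10.25 Hz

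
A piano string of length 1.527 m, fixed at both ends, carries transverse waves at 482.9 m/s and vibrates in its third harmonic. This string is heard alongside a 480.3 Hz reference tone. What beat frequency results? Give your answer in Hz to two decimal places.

5.94 Hz

For a string fixed at both ends, f_n = n·v/(2L) = 3·482.9/(2·1.527) = 474.3615 Hz.
f_beat = |474.3615 − 480.3| = 5.94 Hz.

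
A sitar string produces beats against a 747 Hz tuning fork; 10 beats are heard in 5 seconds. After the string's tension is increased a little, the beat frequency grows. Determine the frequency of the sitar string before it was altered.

749 Hz

Beat frequency = 10/5 = 2 Hz.
|f − 747| = 2, so the sitar string was at either 745 Hz or 749 Hz.
Higher tension means higher frequency; the adjustment raises the sitar string's frequency.
The beat rate rose, so the adjustment moved the sitar string further from 747 Hz — it was already above the reference.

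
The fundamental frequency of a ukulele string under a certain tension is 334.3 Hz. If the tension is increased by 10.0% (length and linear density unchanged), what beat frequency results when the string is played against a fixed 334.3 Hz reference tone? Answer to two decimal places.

16.32 Hz

For a string, f ∝ √T, so the new frequency is 334.3·√1.100 = 350.6168 Hz.
f_beat = |350.6168 − 334.3| = 16.32 Hz.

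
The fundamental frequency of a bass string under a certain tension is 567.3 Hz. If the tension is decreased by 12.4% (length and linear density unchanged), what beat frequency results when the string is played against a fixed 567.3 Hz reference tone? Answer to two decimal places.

36.34 Hz

For a string, f ∝ √T, so the new frequency is 567.3·√0.876 = 530.9637 Hz.
f_beat = |530.9637 − 567.3| = 36.34 Hz.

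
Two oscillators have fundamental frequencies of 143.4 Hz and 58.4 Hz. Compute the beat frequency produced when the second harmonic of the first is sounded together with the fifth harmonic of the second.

5.2 Hz

Second harmonic of the first: 2·143.4 = 286.8 Hz.
Fifth harmonic of the second: 5·58.4 = 292.0 Hz.
f_beat = |286.8 − 292.0| = 5.2 Hz.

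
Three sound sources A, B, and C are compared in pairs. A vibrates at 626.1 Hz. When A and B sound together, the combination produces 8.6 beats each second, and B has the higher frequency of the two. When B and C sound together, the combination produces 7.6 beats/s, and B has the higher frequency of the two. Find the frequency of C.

B is above A, so f_B = 626.1 + 8.6 = 634.7 Hz.
C is below B, so f_C = 634.7 − 7.6 = 627.1 Hz.

627.1 Hz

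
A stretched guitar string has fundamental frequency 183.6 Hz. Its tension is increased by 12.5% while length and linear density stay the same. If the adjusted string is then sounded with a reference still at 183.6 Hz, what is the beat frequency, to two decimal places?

For a string, f ∝ √T, so the new frequency is 183.6·√1.125 = 194.7372 Hz.
f_beat = |194.7372 − 183.6| = 11.14 Hz.

11.14 Hz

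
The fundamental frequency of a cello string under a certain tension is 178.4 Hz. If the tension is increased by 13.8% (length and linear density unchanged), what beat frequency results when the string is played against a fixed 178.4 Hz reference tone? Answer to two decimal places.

For a string, f ∝ √T, so the new frequency is 178.4·√1.138 = 190.3119 Hz.
f_beat = |190.3119 − 178.4| = 11.91 Hz.

11.91 Hz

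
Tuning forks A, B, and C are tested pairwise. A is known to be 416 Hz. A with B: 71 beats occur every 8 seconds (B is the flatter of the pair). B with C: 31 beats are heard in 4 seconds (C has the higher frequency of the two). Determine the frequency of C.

414.875 Hz

A–B: Beat frequency = 71/8 = 8.875 Hz.
B is below A, so f_B = 416 − 8.875 = 407.125 Hz.
B–C: Beat frequency = 31/4 = 7.75 Hz.
C is above B, so f_C = 407.125 + 7.75 = 414.875 Hz.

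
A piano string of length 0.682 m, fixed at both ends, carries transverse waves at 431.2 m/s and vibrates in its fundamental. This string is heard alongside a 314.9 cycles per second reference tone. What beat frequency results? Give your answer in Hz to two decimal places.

1.23 Hz

For a string fixed at both ends, f_n = n·v/(2L) = 1·431.2/(2·0.682) = 316.1290 Hz.
f_beat = |316.1290 − 314.9| = 1.23 Hz.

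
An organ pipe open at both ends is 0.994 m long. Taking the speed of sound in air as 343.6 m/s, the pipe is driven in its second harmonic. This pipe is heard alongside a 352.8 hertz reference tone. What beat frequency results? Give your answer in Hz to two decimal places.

Open pipe: f_n = n·v/(2L) = 2·343.6/(2·0.994) = 345.6740 Hz.
f_beat = |345.6740 − 352.8| = 7.13 Hz.

7.13 Hz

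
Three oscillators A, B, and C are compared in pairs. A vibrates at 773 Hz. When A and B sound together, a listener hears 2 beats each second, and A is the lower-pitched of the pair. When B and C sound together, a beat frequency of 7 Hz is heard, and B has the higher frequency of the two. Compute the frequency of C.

B is above A, so f_B = 773 + 2 = 775 Hz.
C is below B, so f_C = 775 − 7 = 768 Hz.

768 Hz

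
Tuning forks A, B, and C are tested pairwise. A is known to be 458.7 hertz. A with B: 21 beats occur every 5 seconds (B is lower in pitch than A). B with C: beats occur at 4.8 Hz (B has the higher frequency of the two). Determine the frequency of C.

A–B: Beat frequency = 21/5 = 4.2 Hz.
B is below A, so f_B = 458.7 − 4.2 = 454.5 Hz.
C is below B, so f_C = 454.5 − 4.8 = 449.7 Hz.

449.7 Hz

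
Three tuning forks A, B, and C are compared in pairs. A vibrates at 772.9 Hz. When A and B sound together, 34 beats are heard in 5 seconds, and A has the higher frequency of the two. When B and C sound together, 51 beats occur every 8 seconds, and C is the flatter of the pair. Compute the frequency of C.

759.725 Hz

A–B: Beat frequency = 34/5 = 6.8 Hz.
B is below A, so f_B = 772.9 − 6.8 = 766.1 Hz.
B–C: Beat frequency = 51/8 = 6.375 Hz.
C is below B, so f_C = 766.1 − 6.375 = 759.725 Hz.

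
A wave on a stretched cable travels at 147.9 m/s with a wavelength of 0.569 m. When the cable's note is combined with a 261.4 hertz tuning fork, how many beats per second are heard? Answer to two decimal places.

1.47 Hz

Source frequency f = v/λ = 147.9/0.569 = 259.9297 Hz.
f_beat = |259.9297 − 261.4| = 1.47 Hz.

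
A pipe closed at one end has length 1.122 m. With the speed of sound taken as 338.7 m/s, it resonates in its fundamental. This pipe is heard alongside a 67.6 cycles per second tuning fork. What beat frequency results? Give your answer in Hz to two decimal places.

Closed pipe (odd harmonics): f_n = n·v/(4L) = 1·338.7/(4·1.122) = 75.4679 Hz.
f_beat = |75.4679 − 67.6| = 7.87 Hz.

7.87 Hz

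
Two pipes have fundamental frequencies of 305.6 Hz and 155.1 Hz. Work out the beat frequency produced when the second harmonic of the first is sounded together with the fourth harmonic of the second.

9.2 Hz

Second harmonic of the first: 2·305.6 = 611.2 Hz.
Fourth harmonic of the second: 4·155.1 = 620.4 Hz.
f_beat = |611.2 − 620.4| = 9.2 Hz.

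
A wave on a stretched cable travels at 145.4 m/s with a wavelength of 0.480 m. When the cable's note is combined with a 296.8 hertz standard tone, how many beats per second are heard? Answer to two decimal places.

Source frequency f = v/λ = 145.4/0.480 = 302.9167 Hz.
f_beat = |302.9167 − 296.8| = 6.12 Hz.

6.12 Hz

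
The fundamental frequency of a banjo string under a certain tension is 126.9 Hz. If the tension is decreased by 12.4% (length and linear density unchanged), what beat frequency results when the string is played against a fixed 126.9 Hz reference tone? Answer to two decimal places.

For a string, f ∝ √T, so the new frequency is 126.9·√0.876 = 118.7719 Hz.
f_beat = |118.7719 − 126.9| = 8.13 Hz.

8.13 Hz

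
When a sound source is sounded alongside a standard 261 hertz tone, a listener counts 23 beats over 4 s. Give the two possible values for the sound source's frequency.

255.25 Hz or 266.75 Hz

Beat frequency = 23/4 = 5.75 Hz.
|f − 261| = 5.75, so f = 261 ± 5.75.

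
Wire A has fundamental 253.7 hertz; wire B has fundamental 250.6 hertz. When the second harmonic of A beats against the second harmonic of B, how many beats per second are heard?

6.2 Hz

Second harmonic of the first: 2·253.7 = 507.4 Hz.
Second harmonic of the second: 2·250.6 = 501.2 Hz.
f_beat = |507.4 − 501.2| = 6.2 Hz.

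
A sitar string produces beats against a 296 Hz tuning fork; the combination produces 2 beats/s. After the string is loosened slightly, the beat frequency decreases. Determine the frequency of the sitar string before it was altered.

298 Hz

|f − 296| = 2, so the sitar string was at either 294 Hz or 298 Hz.
Reducing tension lowers a string's frequency; the adjustment lowers the sitar string's frequency.
The beat rate fell, so the adjustment moved the sitar string toward 296 Hz — it must have started above the reference.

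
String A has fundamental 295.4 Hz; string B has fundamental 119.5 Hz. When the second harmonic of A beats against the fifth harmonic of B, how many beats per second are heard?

6.7 Hz

Second harmonic of the first: 2·295.4 = 590.8 Hz.
Fifth harmonic of the second: 5·119.5 = 597.5 Hz.
f_beat = |590.8 − 597.5| = 6.7 Hz.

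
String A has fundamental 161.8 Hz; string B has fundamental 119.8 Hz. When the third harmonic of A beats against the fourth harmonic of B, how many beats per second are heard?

Third harmonic of the first: 3·161.8 = 485.4 Hz.
Fourth harmonic of the second: 4·119.8 = 479.2 Hz.
f_beat = |485.4 − 479.2| = 6.2 Hz.

6.2 Hz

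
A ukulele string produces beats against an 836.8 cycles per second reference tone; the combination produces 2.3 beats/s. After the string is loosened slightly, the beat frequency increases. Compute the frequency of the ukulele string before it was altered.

|f − 836.8| = 2.3, so the ukulele string was at either 834.5 Hz or 839.1 Hz.
Reducing tension lowers a string's frequency; the adjustment lowers the ukulele string's frequency.
The beat rate rose, so the adjustment moved the ukulele string further from 836.8 Hz — it was already below the reference.

834.5 Hz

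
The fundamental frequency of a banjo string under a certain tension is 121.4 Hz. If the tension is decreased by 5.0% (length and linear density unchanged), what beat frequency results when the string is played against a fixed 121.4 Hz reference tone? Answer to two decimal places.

3.07 Hz

For a string, f ∝ √T, so the new frequency is 121.4·√0.950 = 118.3261 Hz.
f_beat = |118.3261 − 121.4| = 3.07 Hz.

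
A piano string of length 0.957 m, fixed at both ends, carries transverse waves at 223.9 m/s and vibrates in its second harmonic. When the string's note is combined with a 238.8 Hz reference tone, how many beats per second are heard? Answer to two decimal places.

For a string fixed at both ends, f_n = n·v/(2L) = 2·223.9/(2·0.957) = 233.9603 Hz.
f_beat = |233.9603 − 238.8| = 4.84 Hz.

4.84 Hz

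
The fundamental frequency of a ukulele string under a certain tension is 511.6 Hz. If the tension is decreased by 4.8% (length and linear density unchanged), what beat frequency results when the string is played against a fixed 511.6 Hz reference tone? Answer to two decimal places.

For a string, f ∝ √T, so the new frequency is 511.6·√0.952 = 499.1706 Hz.
f_beat = |499.1706 − 511.6| = 12.43 Hz.

12.43 Hz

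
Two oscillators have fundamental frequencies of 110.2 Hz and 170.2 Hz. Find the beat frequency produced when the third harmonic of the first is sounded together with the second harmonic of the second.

Third harmonic of the first: 3·110.2 = 330.6 Hz.
Second harmonic of the second: 2·170.2 = 340.4 Hz.
f_beat = |330.6 − 340.4| = 9.8 Hz.

9.8 Hz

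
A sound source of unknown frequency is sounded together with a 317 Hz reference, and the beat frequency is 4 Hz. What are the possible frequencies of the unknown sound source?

313 Hz or 321 Hz

|f − 317| = 4, so f = 317 ± 4.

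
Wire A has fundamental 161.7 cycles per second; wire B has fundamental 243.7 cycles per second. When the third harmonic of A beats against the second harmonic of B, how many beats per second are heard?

Third harmonic of the first: 3·161.7 = 485.1 Hz.
Second harmonic of the second: 2·243.7 = 487.4 Hz.
f_beat = |485.1 − 487.4| = 2.3 Hz.

2.3 Hz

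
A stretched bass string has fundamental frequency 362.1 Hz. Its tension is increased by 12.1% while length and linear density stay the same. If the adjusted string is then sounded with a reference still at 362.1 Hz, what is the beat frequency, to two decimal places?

21.28 Hz

For a string, f ∝ √T, so the new frequency is 362.1·√1.121 = 383.3817 Hz.
f_beat = |383.3817 − 362.1| = 21.28 Hz.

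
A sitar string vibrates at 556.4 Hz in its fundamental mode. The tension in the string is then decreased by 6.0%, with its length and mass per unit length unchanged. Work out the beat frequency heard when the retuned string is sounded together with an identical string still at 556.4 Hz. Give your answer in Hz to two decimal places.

16.95 Hz

For a string, f ∝ √T, so the new frequency is 556.4·√0.940 = 539.4498 Hz.
f_beat = |539.4498 − 556.4| = 16.95 Hz.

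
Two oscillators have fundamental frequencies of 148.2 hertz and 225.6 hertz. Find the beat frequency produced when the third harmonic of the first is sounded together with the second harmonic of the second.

6.6 Hz

Third harmonic of the first: 3·148.2 = 444.6 Hz.
Second harmonic of the second: 2·225.6 = 451.2 Hz.
f_beat = |444.6 − 451.2| = 6.6 Hz.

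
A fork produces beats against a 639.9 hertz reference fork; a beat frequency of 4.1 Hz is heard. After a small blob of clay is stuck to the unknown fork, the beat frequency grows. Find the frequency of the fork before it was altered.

|f − 639.9| = 4.1, so the fork was at either 635.8 Hz or 644 Hz.
Adding mass to a fork lowers its frequency; the adjustment lowers the fork's frequency.
The beat rate rose, so the adjustment moved the fork further from 639.9 Hz — it was already below the reference.

635.8 Hz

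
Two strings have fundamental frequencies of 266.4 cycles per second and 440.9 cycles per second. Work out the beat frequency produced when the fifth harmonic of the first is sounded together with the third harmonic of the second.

9.3 Hz

Fifth harmonic of the first: 5·266.4 = 1332.0 Hz.
Third harmonic of the second: 3·440.9 = 1322.7 Hz.
f_beat = |1332.0 − 1322.7| = 9.3 Hz.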